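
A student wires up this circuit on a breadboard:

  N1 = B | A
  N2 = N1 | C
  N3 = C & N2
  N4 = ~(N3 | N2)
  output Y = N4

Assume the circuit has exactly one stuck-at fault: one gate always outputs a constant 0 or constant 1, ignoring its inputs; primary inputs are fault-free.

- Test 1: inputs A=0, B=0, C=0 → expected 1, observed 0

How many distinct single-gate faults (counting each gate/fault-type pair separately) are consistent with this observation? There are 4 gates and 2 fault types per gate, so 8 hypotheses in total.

4

Fault-free: N1=0, N2=0, N3=0, N4=1 → 1. Observed 0.
  N1 stuck-at-0: output 1 ✗
  N1 stuck-at-1: output 0 ✓
  N2 stuck-at-0: output 1 ✗
  N2 stuck-at-1: output 0 ✓
  N3 stuck-at-0: output 1 ✗
  N3 stuck-at-1: output 0 ✓
  N4 stuck-at-0: output 0 ✓
  N4 stuck-at-1: output 1 ✗
Consistent faults: {N1 stuck-at-1, N2 stuck-at-1, N3 stuck-at-1, N4 stuck-at-0} — 4 in all.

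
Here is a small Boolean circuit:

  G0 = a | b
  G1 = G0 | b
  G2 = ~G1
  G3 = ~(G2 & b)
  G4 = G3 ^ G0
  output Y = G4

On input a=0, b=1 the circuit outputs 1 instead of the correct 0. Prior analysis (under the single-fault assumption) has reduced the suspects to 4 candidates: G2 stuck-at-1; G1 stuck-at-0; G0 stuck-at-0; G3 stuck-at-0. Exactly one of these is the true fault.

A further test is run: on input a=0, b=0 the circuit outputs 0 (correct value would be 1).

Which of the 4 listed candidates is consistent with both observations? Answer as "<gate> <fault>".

Evaluate each candidate on input a=0, b=0:
  G2 stuck-at-1: G0=0, G1=0, G2=1 [stuck-at-1], G3=1, G4=1 → 1 — eliminated
  G1 stuck-at-0: G0=0, G1=0 [stuck-at-0], G2=1, G3=1, G4=1 → 1 — eliminated
  G0 stuck-at-0: G0=0 [stuck-at-0], G1=0, G2=1, G3=1, G4=1 → 1 — eliminated
  G3 stuck-at-0: G0=0, G1=0, G2=1, G3=0 [stuck-at-0], G4=0 → 0 — matches
Only G3 stuck-at-0 reproduces the observed 0.

G3 stuck-at-0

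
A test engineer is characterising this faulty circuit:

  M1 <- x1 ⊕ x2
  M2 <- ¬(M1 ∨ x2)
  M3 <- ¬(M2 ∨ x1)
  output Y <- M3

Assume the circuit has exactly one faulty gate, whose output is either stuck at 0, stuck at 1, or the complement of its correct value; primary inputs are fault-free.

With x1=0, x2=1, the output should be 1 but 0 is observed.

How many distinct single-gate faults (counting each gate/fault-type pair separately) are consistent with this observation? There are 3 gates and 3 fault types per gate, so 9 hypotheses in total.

4

Fault-free: M1=1, M2=0, M3=1 → 1. Observed 0.
  M1 stuck-at-0: output 1 ✗
  M1 stuck-at-1: output 1 ✗
  M1 inverted output: output 1 ✗
  M2 stuck-at-0: output 1 ✗
  M2 stuck-at-1: output 0 ✓
  M2 inverted output: output 0 ✓
  M3 stuck-at-0: output 0 ✓
  M3 stuck-at-1: output 1 ✗
  M3 inverted output: output 0 ✓
Consistent faults: {M2 stuck-at-1, M2 inverted output, M3 stuck-at-0, M3 inverted output} — 4 in all.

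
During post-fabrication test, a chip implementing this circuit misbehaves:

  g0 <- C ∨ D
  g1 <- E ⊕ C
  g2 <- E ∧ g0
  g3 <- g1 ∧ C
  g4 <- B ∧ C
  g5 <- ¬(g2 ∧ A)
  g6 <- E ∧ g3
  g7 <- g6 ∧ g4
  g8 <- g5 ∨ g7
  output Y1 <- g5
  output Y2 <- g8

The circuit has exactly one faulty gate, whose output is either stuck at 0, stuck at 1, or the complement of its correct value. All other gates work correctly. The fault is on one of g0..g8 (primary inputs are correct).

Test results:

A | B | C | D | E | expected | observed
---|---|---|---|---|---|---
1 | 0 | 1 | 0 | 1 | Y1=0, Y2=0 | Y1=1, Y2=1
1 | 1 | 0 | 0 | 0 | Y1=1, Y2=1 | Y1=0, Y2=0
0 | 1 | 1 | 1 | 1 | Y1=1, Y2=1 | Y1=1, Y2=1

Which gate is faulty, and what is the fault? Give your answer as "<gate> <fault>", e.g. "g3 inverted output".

g2 inverted output

Fault-free values for test 1 (A=1, B=0, C=1, D=0, E=1): g0=1, g1=0, g2=1, g3=0, g4=0, g5=0, g6=0, g7=0, g8=0, giving Y1=0, Y2=0. Observed Y1=1, Y2=1.
Test 1: faults giving observed Y1=1, Y2=1 are {g0 stuck-at-0, g0 inverted output, g2 stuck-at-0, g2 inverted output, g5 stuck-at-1, g5 inverted output}.
Test 2 (A=1, B=1, C=0, D=0, E=0): fault-free g0=0, g1=0, g2=0, g3=0, g4=0, g5=1, g6=0, g7=0, g8=1 → Y1=1, Y2=1; observed Y1=0, Y2=0. Eliminates g0 stuck-at-0, g0 inverted output, g2 stuck-at-0, g5 stuck-at-1.
Test 3 (A=0, B=1, C=1, D=1, E=1): fault-free g0=1, g1=0, g2=1, g3=0, g4=1, g5=1, g6=0, g7=0, g8=1 → Y1=1, Y2=1; observed Y1=1, Y2=1. Eliminates g5 inverted output.
Only g2 inverted output is consistent with every test.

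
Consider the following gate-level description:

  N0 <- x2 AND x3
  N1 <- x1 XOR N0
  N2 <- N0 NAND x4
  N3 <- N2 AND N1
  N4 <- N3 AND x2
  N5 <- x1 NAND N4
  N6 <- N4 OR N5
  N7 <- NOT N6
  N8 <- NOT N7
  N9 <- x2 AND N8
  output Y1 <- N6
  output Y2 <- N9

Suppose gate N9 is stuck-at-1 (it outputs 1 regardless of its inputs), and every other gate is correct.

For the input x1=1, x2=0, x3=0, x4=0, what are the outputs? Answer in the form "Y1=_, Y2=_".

Propagate with N9 forced: N0=0, N1=1, N2=1, N3=1, N4=0, N5=1, N6=1, N7=0, N8=1, N9=1 [stuck-at-1].
So the outputs are Y1=1, Y2=1. (Without the fault they would be Y1=1, Y2=0.)

Y1=1, Y2=1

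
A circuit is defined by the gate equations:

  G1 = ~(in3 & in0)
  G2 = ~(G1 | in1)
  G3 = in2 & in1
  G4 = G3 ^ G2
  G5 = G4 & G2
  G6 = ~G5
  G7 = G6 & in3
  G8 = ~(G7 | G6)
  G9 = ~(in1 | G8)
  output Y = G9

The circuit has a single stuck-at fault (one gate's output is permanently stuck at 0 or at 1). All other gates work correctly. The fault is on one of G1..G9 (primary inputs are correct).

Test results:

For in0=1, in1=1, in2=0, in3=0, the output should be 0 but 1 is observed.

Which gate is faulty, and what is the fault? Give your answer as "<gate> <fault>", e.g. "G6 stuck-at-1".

G9 stuck-at-1

Fault-free values for test 1 (in0=1, in1=1, in2=0, in3=0): G1=1, G2=0, G3=0, G4=0, G5=0, G6=1, G7=0, G8=0, G9=0, giving Y=0. Observed 1.
Test 1: faults giving observed 1 are {G9 stuck-at-1}.
Only G9 stuck-at-1 is consistent with every test.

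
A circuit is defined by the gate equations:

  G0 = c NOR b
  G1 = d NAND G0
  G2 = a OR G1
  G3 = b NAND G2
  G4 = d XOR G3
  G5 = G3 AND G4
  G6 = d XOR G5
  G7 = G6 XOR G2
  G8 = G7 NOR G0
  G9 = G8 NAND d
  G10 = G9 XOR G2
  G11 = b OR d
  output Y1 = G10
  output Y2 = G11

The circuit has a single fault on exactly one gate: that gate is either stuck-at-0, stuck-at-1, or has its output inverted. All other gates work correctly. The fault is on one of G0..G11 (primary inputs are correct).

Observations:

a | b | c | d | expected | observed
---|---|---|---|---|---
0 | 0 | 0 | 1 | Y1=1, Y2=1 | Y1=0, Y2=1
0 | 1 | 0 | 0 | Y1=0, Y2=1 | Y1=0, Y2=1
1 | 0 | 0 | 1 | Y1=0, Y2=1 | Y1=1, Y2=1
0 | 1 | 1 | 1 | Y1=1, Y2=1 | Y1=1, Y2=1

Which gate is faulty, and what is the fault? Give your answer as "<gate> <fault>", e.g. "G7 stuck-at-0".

G8 stuck-at-1

Fault-free values for test 1 (a=0, b=0, c=0, d=1): G0=1, G1=0, G2=0, G3=1, G4=0, G5=0, G6=1, G7=1, G8=0, G9=1, G10=1, G11=1, giving Y1=1, Y2=1. Observed Y1=0, Y2=1.
Test 1: faults giving observed Y1=0, Y2=1 are {G1 stuck-at-1, G1 inverted output, G2 stuck-at-1, G2 inverted output, G8 stuck-at-1, G8 inverted output, G9 stuck-at-0, G9 inverted output, G10 stuck-at-0, G10 inverted output}.
Test 2 (a=0, b=1, c=0, d=0): fault-free G0=0, G1=1, G2=1, G3=0, G4=0, G5=0, G6=0, G7=1, G8=0, G9=1, G10=0, G11=1 → Y1=0, Y2=1; observed Y1=0, Y2=1. Eliminates G1 inverted output, G2 inverted output, G9 stuck-at-0, G9 inverted output, G10 inverted output.
Test 3 (a=1, b=0, c=0, d=1): fault-free G0=1, G1=0, G2=1, G3=1, G4=0, G5=0, G6=1, G7=0, G8=0, G9=1, G10=0, G11=1 → Y1=0, Y2=1; observed Y1=1, Y2=1. Eliminates G1 stuck-at-1, G2 stuck-at-1, G10 stuck-at-0.
Test 4 (a=0, b=1, c=1, d=1): fault-free G0=0, G1=1, G2=1, G3=0, G4=1, G5=0, G6=1, G7=0, G8=1, G9=0, G10=1, G11=1 → Y1=1, Y2=1; observed Y1=1, Y2=1. Eliminates G8 inverted output.
Only G8 stuck-at-1 is consistent with every test.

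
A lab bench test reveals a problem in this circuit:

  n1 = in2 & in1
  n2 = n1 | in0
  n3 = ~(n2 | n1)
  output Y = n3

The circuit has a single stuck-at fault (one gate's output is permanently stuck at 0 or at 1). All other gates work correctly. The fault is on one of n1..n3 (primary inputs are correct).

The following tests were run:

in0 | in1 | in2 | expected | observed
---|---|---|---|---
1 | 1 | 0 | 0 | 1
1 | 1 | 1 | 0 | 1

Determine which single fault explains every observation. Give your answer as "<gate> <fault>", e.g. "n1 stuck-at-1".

Fault-free values for test 1 (in0=1, in1=1, in2=0): n1=0, n2=1, n3=0, giving Y=0. Observed 1.
Test 1: faults giving observed 1 are {n2 stuck-at-0, n3 stuck-at-1}.
Test 2 (in0=1, in1=1, in2=1): fault-free n1=1, n2=1, n3=0 → 0; observed 1. Eliminates n2 stuck-at-0.
Only n3 stuck-at-1 is consistent with every test.

n3 stuck-at-1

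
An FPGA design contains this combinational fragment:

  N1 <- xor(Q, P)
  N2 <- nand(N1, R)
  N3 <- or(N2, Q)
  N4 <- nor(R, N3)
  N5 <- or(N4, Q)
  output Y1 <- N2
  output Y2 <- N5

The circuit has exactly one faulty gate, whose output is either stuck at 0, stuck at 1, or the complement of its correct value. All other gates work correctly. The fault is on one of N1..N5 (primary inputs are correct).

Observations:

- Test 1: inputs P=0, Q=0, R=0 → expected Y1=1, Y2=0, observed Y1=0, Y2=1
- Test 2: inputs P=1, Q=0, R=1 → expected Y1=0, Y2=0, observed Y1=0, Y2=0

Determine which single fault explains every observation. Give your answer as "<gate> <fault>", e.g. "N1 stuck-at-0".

N2 stuck-at-0

Fault-free values for test 1 (P=0, Q=0, R=0): N1=0, N2=1, N3=1, N4=0, N5=0, giving Y1=1, Y2=0. Observed Y1=0, Y2=1.
Test 1: faults giving observed Y1=0, Y2=1 are {N2 stuck-at-0, N2 inverted output}.
Test 2 (P=1, Q=0, R=1): fault-free N1=1, N2=0, N3=0, N4=0, N5=0 → Y1=0, Y2=0; observed Y1=0, Y2=0. Eliminates N2 inverted output.
Only N2 stuck-at-0 is consistent with every test.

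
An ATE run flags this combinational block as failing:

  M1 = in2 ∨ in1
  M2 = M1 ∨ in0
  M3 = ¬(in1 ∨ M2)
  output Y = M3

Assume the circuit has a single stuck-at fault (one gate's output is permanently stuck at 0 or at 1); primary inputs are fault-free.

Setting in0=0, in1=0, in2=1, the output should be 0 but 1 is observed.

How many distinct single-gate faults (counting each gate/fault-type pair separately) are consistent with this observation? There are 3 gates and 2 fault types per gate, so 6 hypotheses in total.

3

Fault-free: M1=1, M2=1, M3=0 → 0. Observed 1.
  M1 stuck-at-0: output 1 ✓
  M1 stuck-at-1: output 0 ✗
  M2 stuck-at-0: output 1 ✓
  M2 stuck-at-1: output 0 ✗
  M3 stuck-at-0: output 0 ✗
  M3 stuck-at-1: output 1 ✓
Consistent faults: {M1 stuck-at-0, M2 stuck-at-0, M3 stuck-at-1} — 3 in all.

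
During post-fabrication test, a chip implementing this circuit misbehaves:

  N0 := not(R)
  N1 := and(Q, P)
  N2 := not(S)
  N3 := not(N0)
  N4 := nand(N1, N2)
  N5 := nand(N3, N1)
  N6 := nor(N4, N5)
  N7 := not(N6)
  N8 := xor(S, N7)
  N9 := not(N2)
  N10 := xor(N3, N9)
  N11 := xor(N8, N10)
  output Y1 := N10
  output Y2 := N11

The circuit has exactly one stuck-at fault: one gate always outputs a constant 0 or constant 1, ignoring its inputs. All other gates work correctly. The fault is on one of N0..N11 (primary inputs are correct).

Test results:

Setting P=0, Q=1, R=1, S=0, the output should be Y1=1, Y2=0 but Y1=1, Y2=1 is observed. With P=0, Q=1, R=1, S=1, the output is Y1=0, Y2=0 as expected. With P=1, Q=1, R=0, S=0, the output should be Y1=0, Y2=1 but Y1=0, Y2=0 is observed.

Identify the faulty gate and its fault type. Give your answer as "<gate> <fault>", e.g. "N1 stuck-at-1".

N8 stuck-at-0

Fault-free values for test 1 (P=0, Q=1, R=1, S=0): N0=0, N1=0, N2=1, N3=1, N4=1, N5=1, N6=0, N7=1, N8=1, N9=0, N10=1, N11=0, giving Y1=1, Y2=0. Observed Y1=1, Y2=1.
Test 1: faults giving observed Y1=1, Y2=1 are {N1 stuck-at-1, N6 stuck-at-1, N7 stuck-at-0, N8 stuck-at-0, N11 stuck-at-1}.
Test 2 (P=0, Q=1, R=1, S=1): fault-free N0=0, N1=0, N2=0, N3=1, N4=1, N5=1, N6=0, N7=1, N8=0, N9=1, N10=0, N11=0 → Y1=0, Y2=0; observed Y1=0, Y2=0. Eliminates N6 stuck-at-1, N7 stuck-at-0, N11 stuck-at-1.
Test 3 (P=1, Q=1, R=0, S=0): fault-free N0=1, N1=1, N2=1, N3=0, N4=0, N5=1, N6=0, N7=1, N8=1, N9=0, N10=0, N11=1 → Y1=0, Y2=1; observed Y1=0, Y2=0. Eliminates N1 stuck-at-1.
Only N8 stuck-at-0 is consistent with every test.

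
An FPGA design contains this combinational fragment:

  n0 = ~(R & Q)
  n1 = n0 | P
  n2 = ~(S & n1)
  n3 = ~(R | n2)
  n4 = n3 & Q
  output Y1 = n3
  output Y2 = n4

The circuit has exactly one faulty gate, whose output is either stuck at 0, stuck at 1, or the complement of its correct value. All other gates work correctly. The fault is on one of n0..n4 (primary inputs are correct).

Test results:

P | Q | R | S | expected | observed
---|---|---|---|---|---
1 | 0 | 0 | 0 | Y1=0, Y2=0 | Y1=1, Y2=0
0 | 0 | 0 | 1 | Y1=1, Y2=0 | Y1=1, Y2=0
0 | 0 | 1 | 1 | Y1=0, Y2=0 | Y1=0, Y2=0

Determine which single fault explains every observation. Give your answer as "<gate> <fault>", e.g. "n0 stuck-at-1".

Fault-free values for test 1 (P=1, Q=0, R=0, S=0): n0=1, n1=1, n2=1, n3=0, n4=0, giving Y1=0, Y2=0. Observed Y1=1, Y2=0.
Test 1: faults giving observed Y1=1, Y2=0 are {n2 stuck-at-0, n2 inverted output, n3 stuck-at-1, n3 inverted output}.
Test 2 (P=0, Q=0, R=0, S=1): fault-free n0=1, n1=1, n2=0, n3=1, n4=0 → Y1=1, Y2=0; observed Y1=1, Y2=0. Eliminates n2 inverted output, n3 inverted output.
Test 3 (P=0, Q=0, R=1, S=1): fault-free n0=1, n1=1, n2=0, n3=0, n4=0 → Y1=0, Y2=0; observed Y1=0, Y2=0. Eliminates n3 stuck-at-1.
Only n2 stuck-at-0 is consistent with every test.

n2 stuck-at-0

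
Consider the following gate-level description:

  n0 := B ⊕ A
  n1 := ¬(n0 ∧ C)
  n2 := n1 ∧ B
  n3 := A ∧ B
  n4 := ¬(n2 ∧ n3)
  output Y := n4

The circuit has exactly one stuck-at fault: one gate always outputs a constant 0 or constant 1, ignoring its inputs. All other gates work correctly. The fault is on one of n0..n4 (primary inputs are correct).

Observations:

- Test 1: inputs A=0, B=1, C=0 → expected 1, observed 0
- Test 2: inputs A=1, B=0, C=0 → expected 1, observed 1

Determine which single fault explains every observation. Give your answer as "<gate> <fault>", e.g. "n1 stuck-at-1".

Fault-free values for test 1 (A=0, B=1, C=0): n0=1, n1=1, n2=1, n3=0, n4=1, giving Y=1. Observed 0.
Test 1: faults giving observed 0 are {n3 stuck-at-1, n4 stuck-at-0}.
Test 2 (A=1, B=0, C=0): fault-free n0=1, n1=1, n2=0, n3=0, n4=1 → 1; observed 1. Eliminates n4 stuck-at-0.
Only n3 stuck-at-1 is consistent with every test.

n3 stuck-at-1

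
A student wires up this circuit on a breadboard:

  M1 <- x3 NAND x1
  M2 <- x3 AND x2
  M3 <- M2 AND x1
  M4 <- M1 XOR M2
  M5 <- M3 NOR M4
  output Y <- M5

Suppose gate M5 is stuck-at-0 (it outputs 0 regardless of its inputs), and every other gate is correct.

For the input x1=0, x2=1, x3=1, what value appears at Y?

Propagate with M5 forced: M1=1, M2=1, M3=0, M4=0, M5=0 [stuck-at-0].
So Y = 0. (Without the fault it would be 1.)

0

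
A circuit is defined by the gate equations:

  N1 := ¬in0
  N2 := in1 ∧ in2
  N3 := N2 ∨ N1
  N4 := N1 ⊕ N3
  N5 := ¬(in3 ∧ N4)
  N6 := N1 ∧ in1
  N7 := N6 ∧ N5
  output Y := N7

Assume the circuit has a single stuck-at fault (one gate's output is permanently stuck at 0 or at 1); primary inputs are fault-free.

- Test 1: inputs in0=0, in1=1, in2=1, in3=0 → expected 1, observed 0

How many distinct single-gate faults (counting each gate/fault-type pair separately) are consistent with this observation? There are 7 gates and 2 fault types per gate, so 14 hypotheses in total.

4

Fault-free: N1=1, N2=1, N3=1, N4=0, N5=1, N6=1, N7=1 → 1. Observed 0.
  N1 stuck-at-0: output 0 ✓
  N1 stuck-at-1: output 1 ✗
  N2 stuck-at-0: output 1 ✗
  N2 stuck-at-1: output 1 ✗
  N3 stuck-at-0: output 1 ✗
  N3 stuck-at-1: output 1 ✗
  N4 stuck-at-0: output 1 ✗
  N4 stuck-at-1: output 1 ✗
  N5 stuck-at-0: output 0 ✓
  N5 stuck-at-1: output 1 ✗
  N6 stuck-at-0: output 0 ✓
  N6 stuck-at-1: output 1 ✗
  N7 stuck-at-0: output 0 ✓
  N7 stuck-at-1: output 1 ✗
Consistent faults: {N1 stuck-at-0, N5 stuck-at-0, N6 stuck-at-0, N7 stuck-at-0} — 4 in all.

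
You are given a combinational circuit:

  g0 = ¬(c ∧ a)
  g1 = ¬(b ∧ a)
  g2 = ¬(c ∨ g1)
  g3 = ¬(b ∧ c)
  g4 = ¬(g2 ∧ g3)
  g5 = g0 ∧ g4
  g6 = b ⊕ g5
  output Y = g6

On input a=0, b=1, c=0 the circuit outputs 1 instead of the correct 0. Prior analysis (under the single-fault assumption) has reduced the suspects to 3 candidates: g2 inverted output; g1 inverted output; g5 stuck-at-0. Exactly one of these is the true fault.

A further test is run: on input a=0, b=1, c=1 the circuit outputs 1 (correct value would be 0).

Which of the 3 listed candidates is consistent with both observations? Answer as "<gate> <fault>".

g5 stuck-at-0

Evaluate each candidate on input a=0, b=1, c=1:
  g2 inverted output: g0=1, g1=1, g2=1 [inverted output], g3=0, g4=1, g5=1, g6=0 → 0 — eliminated
  g1 inverted output: g0=1, g1=0 [inverted output], g2=0, g3=0, g4=1, g5=1, g6=0 → 0 — eliminated
  g5 stuck-at-0: g0=1, g1=1, g2=0, g3=0, g4=1, g5=0 [stuck-at-0], g6=1 → 1 — matches
Only g5 stuck-at-0 reproduces the observed 1.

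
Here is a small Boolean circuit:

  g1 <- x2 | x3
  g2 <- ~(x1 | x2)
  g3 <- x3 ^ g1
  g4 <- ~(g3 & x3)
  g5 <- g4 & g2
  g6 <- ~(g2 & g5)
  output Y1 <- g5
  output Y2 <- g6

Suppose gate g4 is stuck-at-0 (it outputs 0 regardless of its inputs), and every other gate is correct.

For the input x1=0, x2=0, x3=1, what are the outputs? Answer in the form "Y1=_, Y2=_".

Propagate with g4 forced: g1=1, g2=1, g3=0, g4=0 [stuck-at-0], g5=0, g6=1.
So the outputs are Y1=0, Y2=1. (Without the fault they would be Y1=1, Y2=0.)

Y1=0, Y2=1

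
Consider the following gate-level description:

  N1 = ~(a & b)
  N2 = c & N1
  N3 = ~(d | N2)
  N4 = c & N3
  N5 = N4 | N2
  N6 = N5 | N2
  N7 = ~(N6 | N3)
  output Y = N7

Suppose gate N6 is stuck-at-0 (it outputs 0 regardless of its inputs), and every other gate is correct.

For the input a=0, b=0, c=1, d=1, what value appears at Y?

1

Propagate with N6 forced: N1=1, N2=1, N3=0, N4=0, N5=1, N6=0 [stuck-at-0], N7=1.
So Y = 1. (Without the fault it would be 0.)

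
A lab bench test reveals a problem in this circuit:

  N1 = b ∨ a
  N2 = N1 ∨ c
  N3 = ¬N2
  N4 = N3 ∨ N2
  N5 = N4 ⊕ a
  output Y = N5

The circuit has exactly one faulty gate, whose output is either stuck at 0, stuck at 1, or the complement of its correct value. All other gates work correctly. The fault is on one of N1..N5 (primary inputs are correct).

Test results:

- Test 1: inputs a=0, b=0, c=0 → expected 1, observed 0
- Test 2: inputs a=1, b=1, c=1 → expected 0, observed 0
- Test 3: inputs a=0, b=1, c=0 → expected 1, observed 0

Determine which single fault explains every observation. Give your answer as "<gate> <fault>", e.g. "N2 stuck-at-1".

Fault-free values for test 1 (a=0, b=0, c=0): N1=0, N2=0, N3=1, N4=1, N5=1, giving Y=1. Observed 0.
Test 1: faults giving observed 0 are {N3 stuck-at-0, N3 inverted output, N4 stuck-at-0, N4 inverted output, N5 stuck-at-0, N5 inverted output}.
Test 2 (a=1, b=1, c=1): fault-free N1=1, N2=1, N3=0, N4=1, N5=0 → 0; observed 0. Eliminates N4 stuck-at-0, N4 inverted output, N5 inverted output.
Test 3 (a=0, b=1, c=0): fault-free N1=1, N2=1, N3=0, N4=1, N5=1 → 1; observed 0. Eliminates N3 stuck-at-0, N3 inverted output.
Only N5 stuck-at-0 is consistent with every test.

N5 stuck-at-0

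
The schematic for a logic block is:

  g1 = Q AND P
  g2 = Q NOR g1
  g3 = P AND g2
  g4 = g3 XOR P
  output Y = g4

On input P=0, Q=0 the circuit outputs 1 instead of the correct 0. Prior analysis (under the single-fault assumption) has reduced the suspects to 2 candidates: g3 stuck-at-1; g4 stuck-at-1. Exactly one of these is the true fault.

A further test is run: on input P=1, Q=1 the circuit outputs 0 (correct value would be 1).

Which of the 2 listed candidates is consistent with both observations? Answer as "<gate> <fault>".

Evaluate each candidate on input P=1, Q=1:
  g3 stuck-at-1: g1=1, g2=0, g3=1 [stuck-at-1], g4=0 → 0 — matches
  g4 stuck-at-1: g1=1, g2=0, g3=0, g4=1 [stuck-at-1] → 1 — eliminated
Only g3 stuck-at-1 reproduces the observed 0.

g3 stuck-at-1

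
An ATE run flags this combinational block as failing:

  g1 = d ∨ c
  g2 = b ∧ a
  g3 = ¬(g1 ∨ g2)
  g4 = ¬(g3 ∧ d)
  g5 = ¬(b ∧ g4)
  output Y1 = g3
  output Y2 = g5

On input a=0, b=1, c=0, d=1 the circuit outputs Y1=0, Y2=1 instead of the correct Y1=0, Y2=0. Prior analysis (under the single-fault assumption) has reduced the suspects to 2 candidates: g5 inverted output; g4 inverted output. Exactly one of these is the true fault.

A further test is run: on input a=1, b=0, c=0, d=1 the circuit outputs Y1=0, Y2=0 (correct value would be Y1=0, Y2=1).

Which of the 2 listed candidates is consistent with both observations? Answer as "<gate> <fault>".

g5 inverted output

Evaluate each candidate on input a=1, b=0, c=0, d=1:
  g5 inverted output: g1=1, g2=0, g3=0, g4=1, g5=0 [inverted output] → Y1=0, Y2=0 — matches
  g4 inverted output: g1=1, g2=0, g3=0, g4=0 [inverted output], g5=1 → Y1=0, Y2=1 — eliminated
Only g5 inverted output reproduces the observed Y1=0, Y2=0.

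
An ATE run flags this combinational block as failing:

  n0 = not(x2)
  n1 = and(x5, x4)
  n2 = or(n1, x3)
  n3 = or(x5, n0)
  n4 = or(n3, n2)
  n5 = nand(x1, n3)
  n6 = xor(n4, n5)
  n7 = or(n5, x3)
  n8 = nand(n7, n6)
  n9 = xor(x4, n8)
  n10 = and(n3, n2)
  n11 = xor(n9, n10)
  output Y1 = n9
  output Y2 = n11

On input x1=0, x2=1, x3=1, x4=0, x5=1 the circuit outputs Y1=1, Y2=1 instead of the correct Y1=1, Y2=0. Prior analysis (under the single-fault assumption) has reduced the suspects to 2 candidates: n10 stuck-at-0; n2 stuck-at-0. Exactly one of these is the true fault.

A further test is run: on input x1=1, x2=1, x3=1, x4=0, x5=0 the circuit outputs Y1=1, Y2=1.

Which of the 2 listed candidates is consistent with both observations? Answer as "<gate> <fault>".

Evaluate each candidate on input x1=1, x2=1, x3=1, x4=0, x5=0:
  n10 stuck-at-0: n0=0, n1=0, n2=1, n3=0, n4=1, n5=1, n6=0, n7=1, n8=1, n9=1, n10=0 [stuck-at-0], n11=1 → Y1=1, Y2=1 — matches
  n2 stuck-at-0: n0=0, n1=0, n2=0 [stuck-at-0], n3=0, n4=0, n5=1, n6=1, n7=1, n8=0, n9=0, n10=0, n11=0 → Y1=0, Y2=0 — eliminated
Only n10 stuck-at-0 reproduces the observed Y1=1, Y2=1.

n10 stuck-at-0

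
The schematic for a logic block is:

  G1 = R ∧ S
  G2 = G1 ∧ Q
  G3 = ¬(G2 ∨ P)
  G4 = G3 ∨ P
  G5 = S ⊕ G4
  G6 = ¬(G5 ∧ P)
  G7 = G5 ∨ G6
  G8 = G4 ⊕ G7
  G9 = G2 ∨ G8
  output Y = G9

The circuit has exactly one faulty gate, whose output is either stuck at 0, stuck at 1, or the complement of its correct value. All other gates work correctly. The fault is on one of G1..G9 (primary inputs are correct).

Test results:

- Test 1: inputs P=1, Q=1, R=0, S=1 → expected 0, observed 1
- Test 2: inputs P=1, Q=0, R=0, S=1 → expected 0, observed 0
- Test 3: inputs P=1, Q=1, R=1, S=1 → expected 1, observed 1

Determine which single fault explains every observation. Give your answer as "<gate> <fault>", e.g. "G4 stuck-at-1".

G1 stuck-at-1

Fault-free values for test 1 (P=1, Q=1, R=0, S=1): G1=0, G2=0, G3=0, G4=1, G5=0, G6=1, G7=1, G8=0, G9=0, giving Y=0. Observed 1.
Test 1: faults giving observed 1 are {G1 stuck-at-1, G1 inverted output, G2 stuck-at-1, G2 inverted output, G4 stuck-at-0, G4 inverted output, G6 stuck-at-0, G6 inverted output, G7 stuck-at-0, G7 inverted output, G8 stuck-at-1, G8 inverted output, G9 stuck-at-1, G9 inverted output}.
Test 2 (P=1, Q=0, R=0, S=1): fault-free G1=0, G2=0, G3=0, G4=1, G5=0, G6=1, G7=1, G8=0, G9=0 → 0; observed 0. Eliminates G2 stuck-at-1, G2 inverted output, G4 stuck-at-0, G4 inverted output, G6 stuck-at-0, G6 inverted output, G7 stuck-at-0, G7 inverted output, G8 stuck-at-1, G8 inverted output, G9 stuck-at-1, G9 inverted output.
Test 3 (P=1, Q=1, R=1, S=1): fault-free G1=1, G2=1, G3=0, G4=1, G5=0, G6=1, G7=1, G8=0, G9=1 → 1; observed 1. Eliminates G1 inverted output.
Only G1 stuck-at-1 is consistent with every test.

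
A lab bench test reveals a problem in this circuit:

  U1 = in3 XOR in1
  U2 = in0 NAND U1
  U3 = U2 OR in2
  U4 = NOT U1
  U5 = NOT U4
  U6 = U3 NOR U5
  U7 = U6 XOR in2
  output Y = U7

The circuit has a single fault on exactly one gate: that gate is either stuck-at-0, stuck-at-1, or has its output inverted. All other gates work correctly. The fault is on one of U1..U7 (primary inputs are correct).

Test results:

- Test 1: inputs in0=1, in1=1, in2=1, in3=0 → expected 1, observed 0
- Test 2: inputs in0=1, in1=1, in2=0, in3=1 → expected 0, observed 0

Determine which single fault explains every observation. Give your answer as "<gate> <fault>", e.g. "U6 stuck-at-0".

U7 stuck-at-0

Fault-free values for test 1 (in0=1, in1=1, in2=1, in3=0): U1=1, U2=0, U3=1, U4=0, U5=1, U6=0, U7=1, giving Y=1. Observed 0.
Test 1: faults giving observed 0 are {U6 stuck-at-1, U6 inverted output, U7 stuck-at-0, U7 inverted output}.
Test 2 (in0=1, in1=1, in2=0, in3=1): fault-free U1=0, U2=1, U3=1, U4=1, U5=0, U6=0, U7=0 → 0; observed 0. Eliminates U6 stuck-at-1, U6 inverted output, U7 inverted output.
Only U7 stuck-at-0 is consistent with every test.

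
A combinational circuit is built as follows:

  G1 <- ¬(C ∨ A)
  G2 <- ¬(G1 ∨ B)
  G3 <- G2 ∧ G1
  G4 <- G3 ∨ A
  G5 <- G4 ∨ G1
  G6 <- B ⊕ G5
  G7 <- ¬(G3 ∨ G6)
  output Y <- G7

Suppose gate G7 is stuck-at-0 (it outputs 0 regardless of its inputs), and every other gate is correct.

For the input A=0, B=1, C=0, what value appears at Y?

0

Propagate with G7 forced: G1=1, G2=0, G3=0, G4=0, G5=1, G6=0, G7=0 [stuck-at-0].
So Y = 0. (Without the fault it would be 1.)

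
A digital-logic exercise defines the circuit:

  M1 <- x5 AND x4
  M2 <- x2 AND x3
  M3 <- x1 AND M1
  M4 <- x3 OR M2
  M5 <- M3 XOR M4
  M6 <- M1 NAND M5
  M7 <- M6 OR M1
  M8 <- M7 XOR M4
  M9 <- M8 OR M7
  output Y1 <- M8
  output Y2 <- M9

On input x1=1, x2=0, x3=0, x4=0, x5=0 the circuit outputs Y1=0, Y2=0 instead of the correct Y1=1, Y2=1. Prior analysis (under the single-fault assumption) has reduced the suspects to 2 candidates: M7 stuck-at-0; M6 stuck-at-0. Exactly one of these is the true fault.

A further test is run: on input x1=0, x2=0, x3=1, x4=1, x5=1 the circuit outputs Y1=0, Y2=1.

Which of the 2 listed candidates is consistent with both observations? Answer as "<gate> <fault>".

Evaluate each candidate on input x1=0, x2=0, x3=1, x4=1, x5=1:
  M7 stuck-at-0: M1=1, M2=0, M3=0, M4=1, M5=1, M6=0, M7=0 [stuck-at-0], M8=1, M9=1 → Y1=1, Y2=1 — eliminated
  M6 stuck-at-0: M1=1, M2=0, M3=0, M4=1, M5=1, M6=0 [stuck-at-0], M7=1, M8=0, M9=1 → Y1=0, Y2=1 — matches
Only M6 stuck-at-0 reproduces the observed Y1=0, Y2=1.

M6 stuck-at-0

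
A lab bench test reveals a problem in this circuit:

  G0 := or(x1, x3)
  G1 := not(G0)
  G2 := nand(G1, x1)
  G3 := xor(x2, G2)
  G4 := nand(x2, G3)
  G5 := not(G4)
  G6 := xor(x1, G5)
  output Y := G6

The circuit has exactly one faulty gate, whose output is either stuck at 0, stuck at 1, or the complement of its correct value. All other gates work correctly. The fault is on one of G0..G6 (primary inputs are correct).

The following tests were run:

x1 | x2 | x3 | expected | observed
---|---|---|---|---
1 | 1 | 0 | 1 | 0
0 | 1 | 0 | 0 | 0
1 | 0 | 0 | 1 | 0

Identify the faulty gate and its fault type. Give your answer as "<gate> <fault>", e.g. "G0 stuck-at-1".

Fault-free values for test 1 (x1=1, x2=1, x3=0): G0=1, G1=0, G2=1, G3=0, G4=1, G5=0, G6=1, giving Y=1. Observed 0.
Test 1: faults giving observed 0 are {G0 stuck-at-0, G0 inverted output, G1 stuck-at-1, G1 inverted output, G2 stuck-at-0, G2 inverted output, G3 stuck-at-1, G3 inverted output, G4 stuck-at-0, G4 inverted output, G5 stuck-at-1, G5 inverted output, G6 stuck-at-0, G6 inverted output}.
Test 2 (x1=0, x2=1, x3=0): fault-free G0=0, G1=1, G2=1, G3=0, G4=1, G5=0, G6=0 → 0; observed 0. Eliminates G2 stuck-at-0, G2 inverted output, G3 stuck-at-1, G3 inverted output, G4 stuck-at-0, G4 inverted output, G5 stuck-at-1, G5 inverted output, G6 inverted output.
Test 3 (x1=1, x2=0, x3=0): fault-free G0=1, G1=0, G2=1, G3=1, G4=1, G5=0, G6=1 → 1; observed 0. Eliminates G0 stuck-at-0, G0 inverted output, G1 stuck-at-1, G1 inverted output.
Only G6 stuck-at-0 is consistent with every test.

G6 stuck-at-0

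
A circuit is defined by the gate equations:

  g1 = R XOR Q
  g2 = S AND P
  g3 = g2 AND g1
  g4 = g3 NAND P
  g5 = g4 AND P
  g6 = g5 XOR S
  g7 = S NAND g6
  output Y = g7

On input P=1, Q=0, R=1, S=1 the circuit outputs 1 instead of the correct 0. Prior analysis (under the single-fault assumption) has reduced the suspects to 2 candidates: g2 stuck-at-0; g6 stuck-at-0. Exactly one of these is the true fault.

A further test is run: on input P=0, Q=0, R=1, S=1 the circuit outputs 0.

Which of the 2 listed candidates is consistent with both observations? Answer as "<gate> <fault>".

g2 stuck-at-0

Evaluate each candidate on input P=0, Q=0, R=1, S=1:
  g2 stuck-at-0: g1=1, g2=0 [stuck-at-0], g3=0, g4=1, g5=0, g6=1, g7=0 → 0 — matches
  g6 stuck-at-0: g1=1, g2=0, g3=0, g4=1, g5=0, g6=0 [stuck-at-0], g7=1 → 1 — eliminated
Only g2 stuck-at-0 reproduces the observed 0.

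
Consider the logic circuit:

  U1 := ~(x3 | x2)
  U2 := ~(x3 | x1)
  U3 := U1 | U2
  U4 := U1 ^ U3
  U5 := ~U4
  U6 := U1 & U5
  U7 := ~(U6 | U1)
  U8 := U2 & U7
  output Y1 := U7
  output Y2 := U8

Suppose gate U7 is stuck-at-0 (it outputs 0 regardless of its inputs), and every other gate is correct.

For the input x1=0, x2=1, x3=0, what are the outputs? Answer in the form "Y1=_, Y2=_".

Propagate with U7 forced: U1=0, U2=1, U3=1, U4=1, U5=0, U6=0, U7=0 [stuck-at-0], U8=0.
So the outputs are Y1=0, Y2=0. (Without the fault they would be Y1=1, Y2=1.)

Y1=0, Y2=0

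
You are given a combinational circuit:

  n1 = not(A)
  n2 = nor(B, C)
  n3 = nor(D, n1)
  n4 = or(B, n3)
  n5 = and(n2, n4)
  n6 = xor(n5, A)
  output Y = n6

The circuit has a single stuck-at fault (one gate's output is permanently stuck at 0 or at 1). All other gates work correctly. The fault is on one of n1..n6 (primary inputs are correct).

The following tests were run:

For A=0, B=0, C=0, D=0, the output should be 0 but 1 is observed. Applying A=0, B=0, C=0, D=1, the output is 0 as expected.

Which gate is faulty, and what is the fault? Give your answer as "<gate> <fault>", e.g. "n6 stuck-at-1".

Fault-free values for test 1 (A=0, B=0, C=0, D=0): n1=1, n2=1, n3=0, n4=0, n5=0, n6=0, giving Y=0. Observed 1.
Test 1: faults giving observed 1 are {n1 stuck-at-0, n3 stuck-at-1, n4 stuck-at-1, n5 stuck-at-1, n6 stuck-at-1}.
Test 2 (A=0, B=0, C=0, D=1): fault-free n1=1, n2=1, n3=0, n4=0, n5=0, n6=0 → 0; observed 0. Eliminates n3 stuck-at-1, n4 stuck-at-1, n5 stuck-at-1, n6 stuck-at-1.
Only n1 stuck-at-0 is consistent with every test.

n1 stuck-at-0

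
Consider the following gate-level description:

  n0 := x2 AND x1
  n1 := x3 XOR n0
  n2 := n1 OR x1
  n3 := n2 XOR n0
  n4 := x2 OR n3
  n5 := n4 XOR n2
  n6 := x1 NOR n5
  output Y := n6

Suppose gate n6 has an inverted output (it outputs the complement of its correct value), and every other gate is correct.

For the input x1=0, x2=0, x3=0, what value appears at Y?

Propagate with n6 forced: n0=0, n1=0, n2=0, n3=0, n4=0, n5=0, n6=0 [inverted output].
So Y = 0. (Without the fault it would be 1.)

0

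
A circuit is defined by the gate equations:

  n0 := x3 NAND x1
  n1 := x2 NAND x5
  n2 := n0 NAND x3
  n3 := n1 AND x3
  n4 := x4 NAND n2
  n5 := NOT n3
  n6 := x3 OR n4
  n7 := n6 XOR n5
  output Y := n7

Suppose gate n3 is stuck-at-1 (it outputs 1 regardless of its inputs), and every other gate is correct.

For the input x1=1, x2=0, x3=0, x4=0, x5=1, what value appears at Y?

Propagate with n3 forced: n0=1, n1=1, n2=1, n3=1 [stuck-at-1], n4=1, n5=0, n6=1, n7=1.
So Y = 1. (Without the fault it would be 0.)

1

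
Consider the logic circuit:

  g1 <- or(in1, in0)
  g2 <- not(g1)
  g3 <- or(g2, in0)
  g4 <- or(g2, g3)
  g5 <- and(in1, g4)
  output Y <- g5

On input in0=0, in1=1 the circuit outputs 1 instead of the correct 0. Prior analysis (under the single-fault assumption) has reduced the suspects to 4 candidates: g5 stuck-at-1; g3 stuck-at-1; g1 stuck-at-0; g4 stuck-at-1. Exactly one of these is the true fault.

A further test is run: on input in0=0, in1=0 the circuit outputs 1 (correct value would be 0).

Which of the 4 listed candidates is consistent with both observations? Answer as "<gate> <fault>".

g5 stuck-at-1

Evaluate each candidate on input in0=0, in1=0:
  g5 stuck-at-1: g1=0, g2=1, g3=1, g4=1, g5=1 [stuck-at-1] → 1 — matches
  g3 stuck-at-1: g1=0, g2=1, g3=1 [stuck-at-1], g4=1, g5=0 → 0 — eliminated
  g1 stuck-at-0: g1=0 [stuck-at-0], g2=1, g3=1, g4=1, g5=0 → 0 — eliminated
  g4 stuck-at-1: g1=0, g2=1, g3=1, g4=1 [stuck-at-1], g5=0 → 0 — eliminated
Only g5 stuck-at-1 reproduces the observed 1.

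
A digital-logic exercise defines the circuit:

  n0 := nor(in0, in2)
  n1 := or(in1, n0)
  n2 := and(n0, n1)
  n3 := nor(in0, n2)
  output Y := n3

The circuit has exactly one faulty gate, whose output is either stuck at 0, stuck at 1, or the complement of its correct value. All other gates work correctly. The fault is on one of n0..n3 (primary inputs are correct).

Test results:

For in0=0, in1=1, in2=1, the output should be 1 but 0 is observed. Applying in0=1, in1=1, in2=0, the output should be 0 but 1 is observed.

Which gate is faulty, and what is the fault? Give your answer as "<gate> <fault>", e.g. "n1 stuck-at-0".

Fault-free values for test 1 (in0=0, in1=1, in2=1): n0=0, n1=1, n2=0, n3=1, giving Y=1. Observed 0.
Test 1: faults giving observed 0 are {n0 stuck-at-1, n0 inverted output, n2 stuck-at-1, n2 inverted output, n3 stuck-at-0, n3 inverted output}.
Test 2 (in0=1, in1=1, in2=0): fault-free n0=0, n1=1, n2=0, n3=0 → 0; observed 1. Eliminates n0 stuck-at-1, n0 inverted output, n2 stuck-at-1, n2 inverted output, n3 stuck-at-0.
Only n3 inverted output is consistent with every test.

n3 inverted output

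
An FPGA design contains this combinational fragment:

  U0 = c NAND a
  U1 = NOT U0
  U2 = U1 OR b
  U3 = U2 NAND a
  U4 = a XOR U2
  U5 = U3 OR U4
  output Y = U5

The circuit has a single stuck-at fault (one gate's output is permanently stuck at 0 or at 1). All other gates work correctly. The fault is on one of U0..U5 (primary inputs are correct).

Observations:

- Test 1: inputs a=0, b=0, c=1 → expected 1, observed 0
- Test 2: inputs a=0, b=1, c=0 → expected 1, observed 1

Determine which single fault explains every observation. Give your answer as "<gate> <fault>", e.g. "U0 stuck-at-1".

U3 stuck-at-0

Fault-free values for test 1 (a=0, b=0, c=1): U0=1, U1=0, U2=0, U3=1, U4=0, U5=1, giving Y=1. Observed 0.
Test 1: faults giving observed 0 are {U3 stuck-at-0, U5 stuck-at-0}.
Test 2 (a=0, b=1, c=0): fault-free U0=1, U1=0, U2=1, U3=1, U4=1, U5=1 → 1; observed 1. Eliminates U5 stuck-at-0.
Only U3 stuck-at-0 is consistent with every test.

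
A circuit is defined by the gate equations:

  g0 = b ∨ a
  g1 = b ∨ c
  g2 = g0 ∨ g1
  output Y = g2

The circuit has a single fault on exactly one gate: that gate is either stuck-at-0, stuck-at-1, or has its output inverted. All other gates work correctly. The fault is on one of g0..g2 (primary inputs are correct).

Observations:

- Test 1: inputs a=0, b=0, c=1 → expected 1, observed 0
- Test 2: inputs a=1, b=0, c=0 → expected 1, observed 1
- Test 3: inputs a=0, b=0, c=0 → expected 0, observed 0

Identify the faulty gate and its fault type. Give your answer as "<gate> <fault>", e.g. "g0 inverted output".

g1 stuck-at-0

Fault-free values for test 1 (a=0, b=0, c=1): g0=0, g1=1, g2=1, giving Y=1. Observed 0.
Test 1: faults giving observed 0 are {g1 stuck-at-0, g1 inverted output, g2 stuck-at-0, g2 inverted output}.
Test 2 (a=1, b=0, c=0): fault-free g0=1, g1=0, g2=1 → 1; observed 1. Eliminates g2 stuck-at-0, g2 inverted output.
Test 3 (a=0, b=0, c=0): fault-free g0=0, g1=0, g2=0 → 0; observed 0. Eliminates g1 inverted output.
Only g1 stuck-at-0 is consistent with every test.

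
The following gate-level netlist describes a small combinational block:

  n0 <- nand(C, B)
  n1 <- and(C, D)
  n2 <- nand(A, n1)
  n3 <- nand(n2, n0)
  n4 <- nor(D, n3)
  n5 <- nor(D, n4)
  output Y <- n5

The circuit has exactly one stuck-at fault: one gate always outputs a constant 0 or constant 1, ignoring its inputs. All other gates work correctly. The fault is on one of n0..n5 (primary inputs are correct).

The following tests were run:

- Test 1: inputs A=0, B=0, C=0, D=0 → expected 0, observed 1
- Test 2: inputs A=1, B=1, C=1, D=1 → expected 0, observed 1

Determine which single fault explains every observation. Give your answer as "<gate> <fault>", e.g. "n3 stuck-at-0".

Fault-free values for test 1 (A=0, B=0, C=0, D=0): n0=1, n1=0, n2=1, n3=0, n4=1, n5=0, giving Y=0. Observed 1.
Test 1: faults giving observed 1 are {n0 stuck-at-0, n2 stuck-at-0, n3 stuck-at-1, n4 stuck-at-0, n5 stuck-at-1}.
Test 2 (A=1, B=1, C=1, D=1): fault-free n0=0, n1=1, n2=0, n3=1, n4=0, n5=0 → 0; observed 1. Eliminates n0 stuck-at-0, n2 stuck-at-0, n3 stuck-at-1, n4 stuck-at-0.
Only n5 stuck-at-1 is consistent with every test.

n5 stuck-at-1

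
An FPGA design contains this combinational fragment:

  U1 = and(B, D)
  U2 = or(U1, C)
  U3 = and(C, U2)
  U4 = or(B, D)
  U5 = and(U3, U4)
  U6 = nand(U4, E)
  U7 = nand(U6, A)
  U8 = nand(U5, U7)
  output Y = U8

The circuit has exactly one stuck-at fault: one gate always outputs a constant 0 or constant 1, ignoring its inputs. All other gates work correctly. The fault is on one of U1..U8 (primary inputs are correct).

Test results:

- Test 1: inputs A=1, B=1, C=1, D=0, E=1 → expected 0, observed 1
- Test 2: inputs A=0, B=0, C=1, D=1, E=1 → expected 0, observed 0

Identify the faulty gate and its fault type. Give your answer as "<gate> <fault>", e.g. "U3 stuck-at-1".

U6 stuck-at-1

Fault-free values for test 1 (A=1, B=1, C=1, D=0, E=1): U1=0, U2=1, U3=1, U4=1, U5=1, U6=0, U7=1, U8=0, giving Y=0. Observed 1.
Test 1: faults giving observed 1 are {U2 stuck-at-0, U3 stuck-at-0, U4 stuck-at-0, U5 stuck-at-0, U6 stuck-at-1, U7 stuck-at-0, U8 stuck-at-1}.
Test 2 (A=0, B=0, C=1, D=1, E=1): fault-free U1=0, U2=1, U3=1, U4=1, U5=1, U6=0, U7=1, U8=0 → 0; observed 0. Eliminates U2 stuck-at-0, U3 stuck-at-0, U4 stuck-at-0, U5 stuck-at-0, U7 stuck-at-0, U8 stuck-at-1.
Only U6 stuck-at-1 is consistent with every test.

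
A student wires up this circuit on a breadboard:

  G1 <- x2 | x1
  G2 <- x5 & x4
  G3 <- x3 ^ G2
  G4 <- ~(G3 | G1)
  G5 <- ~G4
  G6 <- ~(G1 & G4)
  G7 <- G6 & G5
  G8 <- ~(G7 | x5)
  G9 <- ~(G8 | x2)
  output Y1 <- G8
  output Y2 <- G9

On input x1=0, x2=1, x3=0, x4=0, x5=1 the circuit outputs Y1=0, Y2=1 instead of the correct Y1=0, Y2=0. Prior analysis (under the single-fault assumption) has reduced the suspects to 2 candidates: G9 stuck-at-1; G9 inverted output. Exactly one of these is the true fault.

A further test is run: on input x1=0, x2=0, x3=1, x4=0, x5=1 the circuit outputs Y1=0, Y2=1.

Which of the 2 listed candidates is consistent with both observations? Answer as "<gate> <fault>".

Evaluate each candidate on input x1=0, x2=0, x3=1, x4=0, x5=1:
  G9 stuck-at-1: G1=0, G2=0, G3=1, G4=0, G5=1, G6=1, G7=1, G8=0, G9=1 [stuck-at-1] → Y1=0, Y2=1 — matches
  G9 inverted output: G1=0, G2=0, G3=1, G4=0, G5=1, G6=1, G7=1, G8=0, G9=0 [inverted output] → Y1=0, Y2=0 — eliminated
Only G9 stuck-at-1 reproduces the observed Y1=0, Y2=1.

G9 stuck-at-1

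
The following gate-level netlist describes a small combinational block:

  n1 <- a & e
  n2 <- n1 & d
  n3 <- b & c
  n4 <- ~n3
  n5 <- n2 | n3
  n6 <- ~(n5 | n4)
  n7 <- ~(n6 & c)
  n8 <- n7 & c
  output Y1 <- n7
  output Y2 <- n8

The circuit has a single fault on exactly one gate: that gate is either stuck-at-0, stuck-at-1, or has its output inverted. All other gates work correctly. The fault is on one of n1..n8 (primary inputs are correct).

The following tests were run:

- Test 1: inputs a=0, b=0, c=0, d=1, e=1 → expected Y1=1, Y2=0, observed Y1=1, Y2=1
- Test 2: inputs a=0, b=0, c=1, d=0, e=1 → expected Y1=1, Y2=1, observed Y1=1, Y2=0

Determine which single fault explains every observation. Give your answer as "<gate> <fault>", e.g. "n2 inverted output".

Fault-free values for test 1 (a=0, b=0, c=0, d=1, e=1): n1=0, n2=0, n3=0, n4=1, n5=0, n6=0, n7=1, n8=0, giving Y1=1, Y2=0. Observed Y1=1, Y2=1.
Test 1: faults giving observed Y1=1, Y2=1 are {n8 stuck-at-1, n8 inverted output}.
Test 2 (a=0, b=0, c=1, d=0, e=1): fault-free n1=0, n2=0, n3=0, n4=1, n5=0, n6=0, n7=1, n8=1 → Y1=1, Y2=1; observed Y1=1, Y2=0. Eliminates n8 stuck-at-1.
Only n8 inverted output is consistent with every test.

n8 inverted output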